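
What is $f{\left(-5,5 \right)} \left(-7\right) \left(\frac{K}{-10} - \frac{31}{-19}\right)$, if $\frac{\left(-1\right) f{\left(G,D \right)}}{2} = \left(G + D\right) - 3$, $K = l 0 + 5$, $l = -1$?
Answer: $- \frac{903}{19} \approx -47.526$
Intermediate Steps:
$K = 5$ ($K = \left(-1\right) 0 + 5 = 0 + 5 = 5$)
$f{\left(G,D \right)} = 6 - 2 D - 2 G$ ($f{\left(G,D \right)} = - 2 \left(\left(G + D\right) - 3\right) = - 2 \left(\left(D + G\right) - 3\right) = - 2 \left(-3 + D + G\right) = 6 - 2 D - 2 G$)
$f{\left(-5,5 \right)} \left(-7\right) \left(\frac{K}{-10} - \frac{31}{-19}\right) = \left(6 - 10 - -10\right) \left(-7\right) \left(\frac{5}{-10} - \frac{31}{-19}\right) = \left(6 - 10 + 10\right) \left(-7\right) \left(5 \left(- \frac{1}{10}\right) - - \frac{31}{19}\right) = 6 \left(-7\right) \left(- \frac{1}{2} + \frac{31}{19}\right) = \left(-42\right) \frac{43}{38} = - \frac{903}{19}$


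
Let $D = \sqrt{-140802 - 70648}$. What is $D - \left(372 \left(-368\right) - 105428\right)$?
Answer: $242324 + 5 i \sqrt{8458} \approx 2.4232 \cdot 10^{5} + 459.84 i$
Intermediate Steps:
$D = 5 i \sqrt{8458}$ ($D = \sqrt{-211450} = 5 i \sqrt{8458} \approx 459.84 i$)
$D - \left(372 \left(-368\right) - 105428\right) = 5 i \sqrt{8458} - \left(372 \left(-368\right) - 105428\right) = 5 i \sqrt{8458} - \left(-136896 - 105428\right) = 5 i \sqrt{8458} - -242324 = 5 i \sqrt{8458} + 242324 = 242324 + 5 i \sqrt{8458}$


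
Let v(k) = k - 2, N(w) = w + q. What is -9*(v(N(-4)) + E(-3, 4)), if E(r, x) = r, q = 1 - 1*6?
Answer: 126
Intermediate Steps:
q = -5 (q = 1 - 6 = -5)
N(w) = -5 + w (N(w) = w - 5 = -5 + w)
v(k) = -2 + k
-9*(v(N(-4)) + E(-3, 4)) = -9*((-2 + (-5 - 4)) - 3) = -9*((-2 - 9) - 3) = -9*(-11 - 3) = -9*(-14) = 126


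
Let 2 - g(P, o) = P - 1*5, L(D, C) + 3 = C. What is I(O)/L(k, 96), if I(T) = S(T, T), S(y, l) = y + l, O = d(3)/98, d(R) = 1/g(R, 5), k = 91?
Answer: 1/18228 ≈ 5.4861e-5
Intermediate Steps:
L(D, C) = -3 + C
g(P, o) = 7 - P (g(P, o) = 2 - (P - 1*5) = 2 - (P - 5) = 2 - (-5 + P) = 2 + (5 - P) = 7 - P)
d(R) = 1/(7 - R)
O = 1/392 (O = -1/(-7 + 3)/98 = -1/(-4)*(1/98) = -1*(-¼)*(1/98) = (¼)*(1/98) = 1/392 ≈ 0.0025510)
S(y, l) = l + y
I(T) = 2*T (I(T) = T + T = 2*T)
I(O)/L(k, 96) = (2*(1/392))/(-3 + 96) = (1/196)/93 = (1/196)*(1/93) = 1/18228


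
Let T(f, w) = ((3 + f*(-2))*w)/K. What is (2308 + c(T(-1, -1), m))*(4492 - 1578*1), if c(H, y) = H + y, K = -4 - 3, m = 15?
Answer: 47399124/7 ≈ 6.7713e+6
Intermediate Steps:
K = -7
T(f, w) = -w*(3 - 2*f)/7 (T(f, w) = ((3 + f*(-2))*w)/(-7) = ((3 - 2*f)*w)*(-1/7) = (w*(3 - 2*f))*(-1/7) = -w*(3 - 2*f)/7)
(2308 + c(T(-1, -1), m))*(4492 - 1578*1) = (2308 + ((1/7)*(-1)*(-3 + 2*(-1)) + 15))*(4492 - 1578*1) = (2308 + ((1/7)*(-1)*(-3 - 2) + 15))*(4492 - 1578) = (2308 + ((1/7)*(-1)*(-5) + 15))*2914 = (2308 + (5/7 + 15))*2914 = (2308 + 110/7)*2914 = (16266/7)*2914 = 47399124/7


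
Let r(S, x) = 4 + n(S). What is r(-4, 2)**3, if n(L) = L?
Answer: 0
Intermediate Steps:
r(S, x) = 4 + S
r(-4, 2)**3 = (4 - 4)**3 = 0**3 = 0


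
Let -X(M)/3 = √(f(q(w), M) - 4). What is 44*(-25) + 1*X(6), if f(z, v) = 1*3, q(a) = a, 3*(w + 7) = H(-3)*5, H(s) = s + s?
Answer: -1100 - 3*I ≈ -1100.0 - 3.0*I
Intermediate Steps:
H(s) = 2*s
w = -17 (w = -7 + ((2*(-3))*5)/3 = -7 + (-6*5)/3 = -7 + (⅓)*(-30) = -7 - 10 = -17)
f(z, v) = 3
X(M) = -3*I (X(M) = -3*√(3 - 4) = -3*I)
44*(-25) + 1*X(6) = 44*(-25) + 1*(-3*I) = -1100 - 3*I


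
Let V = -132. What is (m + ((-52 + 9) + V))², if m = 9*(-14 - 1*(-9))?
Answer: 48400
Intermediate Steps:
m = -45 (m = 9*(-14 + 9) = 9*(-5) = -45)
(m + ((-52 + 9) + V))² = (-45 + ((-52 + 9) - 132))² = (-45 + (-43 - 132))² = (-45 - 175)² = (-220)² = 48400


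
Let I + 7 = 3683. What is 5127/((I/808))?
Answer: 1035654/919 ≈ 1126.9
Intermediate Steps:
I = 3676 (I = -7 + 3683 = 3676)
5127/((I/808)) = 5127/((3676/808)) = 5127/((3676*(1/808))) = 5127/(919/202) = 5127*(202/919) = 1035654/919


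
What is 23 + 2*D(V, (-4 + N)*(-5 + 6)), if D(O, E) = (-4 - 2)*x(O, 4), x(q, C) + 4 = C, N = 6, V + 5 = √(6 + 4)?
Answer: 23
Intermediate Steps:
V = -5 + √10 (V = -5 + √(6 + 4) = -5 + √10 ≈ -1.8377)
x(q, C) = -4 + C
D(O, E) = 0 (D(O, E) = (-4 - 2)*(-4 + 4) = -6*0 = 0)
23 + 2*D(V, (-4 + N)*(-5 + 6)) = 23 + 2*0 = 23 + 0 = 23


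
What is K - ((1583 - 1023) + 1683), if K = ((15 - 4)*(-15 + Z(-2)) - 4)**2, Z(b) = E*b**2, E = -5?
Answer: 149078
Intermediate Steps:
Z(b) = -5*b**2
K = 151321 (K = ((15 - 4)*(-15 - 5*(-2)**2) - 4)**2 = (11*(-15 - 5*4) - 4)**2 = (11*(-15 - 20) - 4)**2 = (11*(-35) - 4)**2 = (-385 - 4)**2 = (-389)**2 = 151321)
K - ((1583 - 1023) + 1683) = 151321 - ((1583 - 1023) + 1683) = 151321 - (560 + 1683) = 151321 - 1*2243 = 151321 - 2243 = 149078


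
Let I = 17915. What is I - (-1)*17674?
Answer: 35589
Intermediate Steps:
I - (-1)*17674 = 17915 - (-1)*17674 = 17915 - 1*(-17674) = 17915 + 17674 = 35589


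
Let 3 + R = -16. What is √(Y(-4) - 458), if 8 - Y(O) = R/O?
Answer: I*√1819/2 ≈ 21.325*I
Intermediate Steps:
R = -19 (R = -3 - 16 = -19)
Y(O) = 8 + 19/O (Y(O) = 8 - (-19)/O = 8 + 19/O)
√(Y(-4) - 458) = √((8 + 19/(-4)) - 458) = √((8 + 19*(-¼)) - 458) = √((8 - 19/4) - 458) = √(13/4 - 458) = √(-1819/4) = I*√1819/2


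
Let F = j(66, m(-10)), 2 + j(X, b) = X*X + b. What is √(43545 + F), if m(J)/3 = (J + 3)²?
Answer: √48046 ≈ 219.19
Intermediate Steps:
m(J) = 3*(3 + J)² (m(J) = 3*(J + 3)² = 3*(3 + J)²)
j(X, b) = -2 + b + X² (j(X, b) = -2 + (X*X + b) = -2 + (X² + b) = -2 + (b + X²) = -2 + b + X²)
F = 4501 (F = -2 + 3*(3 - 10)² + 66² = -2 + 3*(-7)² + 4356 = -2 + 3*49 + 4356 = -2 + 147 + 4356 = 4501)
√(43545 + F) = √(43545 + 4501) = √48046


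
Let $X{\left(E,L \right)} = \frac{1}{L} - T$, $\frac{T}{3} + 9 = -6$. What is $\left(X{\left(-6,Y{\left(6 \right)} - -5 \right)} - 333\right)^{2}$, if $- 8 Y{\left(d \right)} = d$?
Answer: $\frac{23931664}{289} \approx 82809.0$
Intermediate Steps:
$Y{\left(d \right)} = - \frac{d}{8}$
$T = -45$ ($T = -27 + 3 \left(-6\right) = -27 - 18 = -45$)
$X{\left(E,L \right)} = 45 + \frac{1}{L}$ ($X{\left(E,L \right)} = \frac{1}{L} - -45 = \frac{1}{L} + 45 = 45 + \frac{1}{L}$)
$\left(X{\left(-6,Y{\left(6 \right)} - -5 \right)} - 333\right)^{2} = \left(\left(45 + \frac{1}{\left(- \frac{1}{8}\right) 6 - -5}\right) - 333\right)^{2} = \left(\left(45 + \frac{1}{- \frac{3}{4} + 5}\right) - 333\right)^{2} = \left(\left(45 + \frac{1}{\frac{17}{4}}\right) - 333\right)^{2} = \left(\left(45 + \frac{4}{17}\right) - 333\right)^{2} = \left(\frac{769}{17} - 333\right)^{2} = \left(- \frac{4892}{17}\right)^{2} = \frac{23931664}{289}$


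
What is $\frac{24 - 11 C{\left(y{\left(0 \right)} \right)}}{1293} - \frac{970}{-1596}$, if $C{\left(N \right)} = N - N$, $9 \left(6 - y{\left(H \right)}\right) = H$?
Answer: $\frac{215419}{343938} \approx 0.62633$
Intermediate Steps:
$y{\left(H \right)} = 6 - \frac{H}{9}$
$C{\left(N \right)} = 0$
$\frac{24 - 11 C{\left(y{\left(0 \right)} \right)}}{1293} - \frac{970}{-1596} = \frac{24 - 0}{1293} - \frac{970}{-1596} = \left(24 + 0\right) \frac{1}{1293} - - \frac{485}{798} = 24 \cdot \frac{1}{1293} + \frac{485}{798} = \frac{8}{431} + \frac{485}{798} = \frac{215419}{343938}$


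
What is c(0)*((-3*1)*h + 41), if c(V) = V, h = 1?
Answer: 0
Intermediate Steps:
c(0)*((-3*1)*h + 41) = 0*(-3*1*1 + 41) = 0*(-3*1 + 41) = 0*(-3 + 41) = 0*38 = 0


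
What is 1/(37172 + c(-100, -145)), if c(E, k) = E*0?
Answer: 1/37172 ≈ 2.6902e-5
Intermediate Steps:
c(E, k) = 0
1/(37172 + c(-100, -145)) = 1/(37172 + 0) = 1/37172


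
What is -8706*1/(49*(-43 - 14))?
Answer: 2902/931 ≈ 3.1171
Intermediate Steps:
-8706*1/(49*(-43 - 14)) = -8706/(49*(-57)) = -8706/(-2793) = -8706*(-1/2793) = 2902/931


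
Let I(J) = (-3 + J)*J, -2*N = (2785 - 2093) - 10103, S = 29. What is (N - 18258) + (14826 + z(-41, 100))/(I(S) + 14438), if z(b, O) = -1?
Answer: -205874755/15192 ≈ -13552.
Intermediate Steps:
N = 9411/2 (N = -((2785 - 2093) - 10103)/2 = -(692 - 10103)/2 = -1/2*(-9411) = 9411/2 ≈ 4705.5)
I(J) = J*(-3 + J)
(N - 18258) + (14826 + z(-41, 100))/(I(S) + 14438) = (9411/2 - 18258) + (14826 - 1)/(29*(-3 + 29) + 14438) = -27105/2 + 14825/(29*26 + 14438) = -27105/2 + 14825/(754 + 14438) = -27105/2 + 14825/15192 = -205874755/15192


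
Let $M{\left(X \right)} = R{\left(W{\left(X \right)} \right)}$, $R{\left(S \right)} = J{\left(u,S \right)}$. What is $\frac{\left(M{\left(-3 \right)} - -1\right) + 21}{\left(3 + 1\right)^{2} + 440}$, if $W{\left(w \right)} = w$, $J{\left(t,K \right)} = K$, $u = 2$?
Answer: $\frac{1}{24} \approx 0.041667$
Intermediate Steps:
$R{\left(S \right)} = S$
$M{\left(X \right)} = X$
$\frac{\left(M{\left(-3 \right)} - -1\right) + 21}{\left(3 + 1\right)^{2} + 440} = \frac{\left(-3 - -1\right) + 21}{\left(3 + 1\right)^{2} + 440} = \frac{\left(-3 + 1\right) + 21}{4^{2} + 440} = \frac{-2 + 21}{16 + 440} = \frac{19}{456} = 19 \cdot \frac{1}{456} = \frac{1}{24}$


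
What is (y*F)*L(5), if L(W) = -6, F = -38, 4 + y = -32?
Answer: -8208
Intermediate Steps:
y = -36 (y = -4 - 32 = -36)
(y*F)*L(5) = -36*(-38)*(-6) = 1368*(-6) = -8208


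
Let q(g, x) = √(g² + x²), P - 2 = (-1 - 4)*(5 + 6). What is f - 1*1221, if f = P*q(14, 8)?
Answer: -1221 - 106*√65 ≈ -2075.6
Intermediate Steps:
P = -53 (P = 2 + (-1 - 4)*(5 + 6) = 2 - 5*11 = 2 - 55 = -53)
f = -106*√65 (f = -53*√(14² + 8²) = -53*√(196 + 64) = -106*√65 ≈ -854.60)
f - 1*1221 = -106*√65 - 1*1221 = -106*√65 - 1221 = -1221 - 106*√65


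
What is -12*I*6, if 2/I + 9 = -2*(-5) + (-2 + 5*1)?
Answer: -36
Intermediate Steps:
I = ½ (I = 2/(-9 + (-2*(-5) + (-2 + 5*1))) = 2/(-9 + (10 + (-2 + 5))) = 2/(-9 + (10 + 3)) = 2/(-9 + 13) = 2/4 = 2*(¼) = ½ ≈ 0.50000)
-12*I*6 = -12*½*6 = -6*6 = -36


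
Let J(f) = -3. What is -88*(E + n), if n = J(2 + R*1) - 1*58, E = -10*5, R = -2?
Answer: 9768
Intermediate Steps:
E = -50
n = -61 (n = -3 - 1*58 = -3 - 58 = -61)
-88*(E + n) = -88*(-50 - 61) = -88*(-111) = 9768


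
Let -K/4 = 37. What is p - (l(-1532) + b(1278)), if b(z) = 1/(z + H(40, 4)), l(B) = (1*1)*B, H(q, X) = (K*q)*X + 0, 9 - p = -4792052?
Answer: 107386070387/22402 ≈ 4.7936e+6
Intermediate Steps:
K = -148 (K = -4*37 = -148)
p = 4792061 (p = 9 - 1*(-4792052) = 9 + 4792052 = 4792061)
H(q, X) = -148*X*q (H(q, X) = (-148*q)*X + 0 = -148*X*q + 0 = -148*X*q)
l(B) = B (l(B) = 1*B = B)
b(z) = 1/(-23680 + z) (b(z) = 1/(z - 148*4*40) = 1/(z - 23680) = 1/(-23680 + z))
p - (l(-1532) + b(1278)) = 4792061 - (-1532 + 1/(-23680 + 1278)) = 4792061 - (-1532 + 1/(-22402)) = 4792061 - (-1532 - 1/22402) = 4792061 - 1*(-34319865/22402) = 4792061 + 34319865/22402 = 107386070387/22402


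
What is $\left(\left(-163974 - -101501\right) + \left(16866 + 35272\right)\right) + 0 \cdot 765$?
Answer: $-10335$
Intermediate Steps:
$\left(\left(-163974 - -101501\right) + \left(16866 + 35272\right)\right) + 0 \cdot 765 = \left(\left(-163974 + 101501\right) + 52138\right) + 0 = \left(-62473 + 52138\right) + 0 = -10335 + 0 = -10335$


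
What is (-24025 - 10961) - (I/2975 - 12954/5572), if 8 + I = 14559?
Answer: -41428211873/1184050 ≈ -34989.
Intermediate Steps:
I = 14551 (I = -8 + 14559 = 14551)
(-24025 - 10961) - (I/2975 - 12954/5572) = (-24025 - 10961) - (14551/2975 - 12954/5572) = -34986 - (14551*(1/2975) - 12954*1/5572) = -34986 - (14551/2975 - 6477/2786) = -34986 - 1*3038573/1184050 = -34986 - 3038573/1184050 = -41428211873/1184050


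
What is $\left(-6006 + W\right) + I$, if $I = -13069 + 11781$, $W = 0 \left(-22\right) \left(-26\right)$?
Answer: $-7294$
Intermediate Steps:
$W = 0$ ($W = 0 \left(-26\right) = 0$)
$I = -1288$
$\left(-6006 + W\right) + I = \left(-6006 + 0\right) - 1288 = -6006 - 1288 = -7294$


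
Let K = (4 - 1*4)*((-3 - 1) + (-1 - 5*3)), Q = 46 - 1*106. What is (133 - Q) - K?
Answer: 193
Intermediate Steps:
Q = -60 (Q = 46 - 106 = -60)
K = 0 (K = (4 - 4)*(-4 + (-1 - 15)) = 0*(-4 - 16) = 0*(-20) = 0)
(133 - Q) - K = (133 - 1*(-60)) - 1*0 = (133 + 60) + 0 = 193 + 0 = 193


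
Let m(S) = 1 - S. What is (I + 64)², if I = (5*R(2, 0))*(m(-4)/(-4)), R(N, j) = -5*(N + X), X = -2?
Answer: 4096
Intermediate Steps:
R(N, j) = 10 - 5*N (R(N, j) = -5*(N - 2) = -5*(-2 + N) = 10 - 5*N)
I = 0 (I = (5*(10 - 5*2))*((1 - 1*(-4))/(-4)) = (5*(10 - 10))*((1 + 4)*(-¼)) = (5*0)*(5*(-¼)) = 0*(-5/4) = 0)
(I + 64)² = (0 + 64)² = 64² = 4096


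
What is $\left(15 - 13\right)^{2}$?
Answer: $4$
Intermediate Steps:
$\left(15 - 13\right)^{2} = 2^{2} = 4$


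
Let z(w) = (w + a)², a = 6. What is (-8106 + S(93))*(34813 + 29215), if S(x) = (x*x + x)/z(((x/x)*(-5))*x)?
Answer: -36448396672144/70227 ≈ -5.1901e+8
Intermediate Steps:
z(w) = (6 + w)² (z(w) = (w + 6)² = (6 + w)²)
S(x) = (x + x²)/(6 - 5*x)² (S(x) = (x*x + x)/((6 + ((x/x)*(-5))*x)²) = (x² + x)/((6 + (1*(-5))*x)²) = (x + x²)/((6 - 5*x)²) = (x + x²)/(6 - 5*x)²)
(-8106 + S(93))*(34813 + 29215) = (-8106 + 93*(1 + 93)/(-6 + 5*93)²)*(34813 + 29215) = (-8106 + 93*94/(-6 + 465)²)*64028 = (-8106 + 93*94/459²)*64028 = (-8106 + 93*(1/210681)*94)*64028 = (-8106 + 2914/70227)*64028 = -569257148/70227*64028 = -36448396672144/70227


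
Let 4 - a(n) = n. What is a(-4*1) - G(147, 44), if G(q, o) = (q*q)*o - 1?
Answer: -950787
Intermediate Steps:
a(n) = 4 - n
G(q, o) = -1 + o*q² (G(q, o) = q²*o - 1 = o*q² - 1 = -1 + o*q²)
a(-4*1) - G(147, 44) = (4 - (-4)) - (-1 + 44*147²) = (4 - 1*(-4)) - (-1 + 44*21609) = (4 + 4) - (-1 + 950796) = 8 - 1*950795 = 8 - 950795 = -950787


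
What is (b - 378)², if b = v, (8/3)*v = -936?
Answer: 531441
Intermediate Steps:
v = -351 (v = (3/8)*(-936) = -351)
b = -351
(b - 378)² = (-351 - 378)² = (-729)² = 531441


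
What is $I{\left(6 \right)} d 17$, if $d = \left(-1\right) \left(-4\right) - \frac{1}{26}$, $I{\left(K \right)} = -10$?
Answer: $- \frac{8755}{13} \approx -673.46$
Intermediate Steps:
$d = \frac{103}{26}$ ($d = 4 - \frac{1}{26} = \frac{103}{26} \approx 3.9615$)
$I{\left(6 \right)} d 17 = \left(-10\right) \frac{103}{26} \cdot 17 = \left(- \frac{515}{13}\right) 17 = - \frac{8755}{13}$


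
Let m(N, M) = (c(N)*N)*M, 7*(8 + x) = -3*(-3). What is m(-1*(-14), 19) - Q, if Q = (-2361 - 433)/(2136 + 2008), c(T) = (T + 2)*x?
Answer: -59208075/2072 ≈ -28575.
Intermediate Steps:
x = -47/7 (x = -8 + (-3*(-3))/7 = -8 + (⅐)*9 = -8 + 9/7 = -47/7 ≈ -6.7143)
c(T) = -94/7 - 47*T/7 (c(T) = (T + 2)*(-47/7) = (2 + T)*(-47/7) = -94/7 - 47*T/7)
Q = -1397/2072 (Q = -2794/4144 = -2794*1/4144 = -1397/2072 ≈ -0.67423)
m(N, M) = M*N*(-94/7 - 47*N/7) (m(N, M) = ((-94/7 - 47*N/7)*N)*M = (N*(-94/7 - 47*N/7))*M = M*N*(-94/7 - 47*N/7))
m(-1*(-14), 19) - Q = (47/7)*19*(-1*(-14))*(-2 - (-1)*(-14)) - 1*(-1397/2072) = (47/7)*19*14*(-2 - 1*14) + 1397/2072 = (47/7)*19*14*(-2 - 14) + 1397/2072 = (47/7)*19*14*(-16) + 1397/2072 = -28576 + 1397/2072 = -59208075/2072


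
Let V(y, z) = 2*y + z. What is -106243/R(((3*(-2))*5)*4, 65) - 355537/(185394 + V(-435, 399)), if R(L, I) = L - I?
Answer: 19580999944/34210755 ≈ 572.36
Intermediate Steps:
V(y, z) = z + 2*y
-106243/R(((3*(-2))*5)*4, 65) - 355537/(185394 + V(-435, 399)) = -106243/(((3*(-2))*5)*4 - 1*65) - 355537/(185394 + (399 + 2*(-435))) = -106243/(-6*5*4 - 65) - 355537/(185394 + (399 - 870)) = -106243/(-30*4 - 65) - 355537/(185394 - 471) = -106243/(-120 - 65) - 355537/184923 = -106243/(-185) - 355537*1/184923 = -106243*(-1/185) - 355537/184923 = 106243/185 - 355537/184923 = 19580999944/34210755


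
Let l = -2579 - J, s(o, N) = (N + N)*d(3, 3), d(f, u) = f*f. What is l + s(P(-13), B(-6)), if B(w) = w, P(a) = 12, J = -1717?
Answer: -970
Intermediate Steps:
d(f, u) = f**2
s(o, N) = 18*N (s(o, N) = (N + N)*3**2 = (2*N)*9 = 18*N)
l = -862 (l = -2579 - 1*(-1717) = -2579 + 1717 = -862)
l + s(P(-13), B(-6)) = -862 + 18*(-6) = -862 - 108 = -970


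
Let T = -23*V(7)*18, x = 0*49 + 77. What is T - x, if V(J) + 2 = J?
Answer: -2147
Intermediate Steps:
V(J) = -2 + J
x = 77 (x = 0 + 77 = 77)
T = -2070 (T = -23*(-2 + 7)*18 = -23*5*18 = -115*18 = -2070)
T - x = -2070 - 1*77 = -2070 - 77 = -2147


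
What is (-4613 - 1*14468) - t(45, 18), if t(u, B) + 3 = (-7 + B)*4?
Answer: -19122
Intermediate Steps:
t(u, B) = -31 + 4*B (t(u, B) = -3 + (-7 + B)*4 = -3 + (-28 + 4*B) = -31 + 4*B)
(-4613 - 1*14468) - t(45, 18) = (-4613 - 1*14468) - (-31 + 4*18) = (-4613 - 14468) - (-31 + 72) = -19081 - 1*41 = -19081 - 41 = -19122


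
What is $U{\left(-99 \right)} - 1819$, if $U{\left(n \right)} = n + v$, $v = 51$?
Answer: $-1867$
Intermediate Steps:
$U{\left(n \right)} = 51 + n$ ($U{\left(n \right)} = n + 51 = 51 + n$)
$U{\left(-99 \right)} - 1819 = \left(51 - 99\right) - 1819 = -48 - 1819 = -1867$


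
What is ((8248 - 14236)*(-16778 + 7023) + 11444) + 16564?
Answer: 58440948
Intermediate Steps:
((8248 - 14236)*(-16778 + 7023) + 11444) + 16564 = (-5988*(-9755) + 11444) + 16564 = (58412940 + 11444) + 16564 = 58424384 + 16564 = 58440948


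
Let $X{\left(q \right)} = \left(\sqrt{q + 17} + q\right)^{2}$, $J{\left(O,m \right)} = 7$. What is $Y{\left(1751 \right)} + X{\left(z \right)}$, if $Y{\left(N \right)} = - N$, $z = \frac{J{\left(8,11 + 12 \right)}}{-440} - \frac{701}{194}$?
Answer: $- \frac{3141241270719}{1821582400} - \frac{154899 \sqrt{6088952870}}{455395600} \approx -1751.0$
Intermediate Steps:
$z = - \frac{154899}{42680}$ ($z = \frac{7}{-440} - \frac{701}{194} = 7 \left(- \frac{1}{440}\right) - \frac{701}{194} = - \frac{7}{440} - \frac{701}{194} = - \frac{154899}{42680} \approx -3.6293$)
$X{\left(q \right)} = \left(q + \sqrt{17 + q}\right)^{2}$ ($X{\left(q \right)} = \left(\sqrt{17 + q} + q\right)^{2} = \left(q + \sqrt{17 + q}\right)^{2}$)
$Y{\left(1751 \right)} + X{\left(z \right)} = \left(-1\right) 1751 + \left(- \frac{154899}{42680} + \sqrt{17 - \frac{154899}{42680}}\right)^{2} = -1751 + \left(- \frac{154899}{42680} + \sqrt{\frac{570661}{42680}}\right)^{2} = -1751 + \left(- \frac{154899}{42680} + \frac{\sqrt{6088952870}}{21340}\right)^{2}$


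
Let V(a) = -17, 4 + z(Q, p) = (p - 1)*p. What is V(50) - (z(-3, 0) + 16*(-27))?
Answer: 419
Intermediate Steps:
z(Q, p) = -4 + p*(-1 + p) (z(Q, p) = -4 + (p - 1)*p = -4 + (-1 + p)*p = -4 + p*(-1 + p))
V(50) - (z(-3, 0) + 16*(-27)) = -17 - ((-4 + 0² - 1*0) + 16*(-27)) = -17 - ((-4 + 0 + 0) - 432) = -17 - (-4 - 432) = -17 - 1*(-436) = -17 + 436 = 419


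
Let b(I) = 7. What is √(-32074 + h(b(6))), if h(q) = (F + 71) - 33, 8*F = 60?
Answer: I*√128114/2 ≈ 178.97*I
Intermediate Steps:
F = 15/2 (F = (⅛)*60 = 15/2 ≈ 7.5000)
h(q) = 91/2 (h(q) = (15/2 + 71) - 33 = 157/2 - 33 = 91/2)
√(-32074 + h(b(6))) = √(-32074 + 91/2) = √(-64057/2) = I*√128114/2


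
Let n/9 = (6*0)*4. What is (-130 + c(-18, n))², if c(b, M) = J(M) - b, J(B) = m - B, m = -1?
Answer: 12769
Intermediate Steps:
n = 0 (n = 9*((6*0)*4) = 9*(0*4) = 9*0 = 0)
J(B) = -1 - B
c(b, M) = -1 - M - b (c(b, M) = (-1 - M) - b = -1 - M - b)
(-130 + c(-18, n))² = (-130 + (-1 - 1*0 - 1*(-18)))² = (-130 + (-1 + 0 + 18))² = (-130 + 17)² = (-113)² = 12769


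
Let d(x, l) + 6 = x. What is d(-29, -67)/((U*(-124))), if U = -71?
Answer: -35/8804 ≈ -0.0039755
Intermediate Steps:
d(x, l) = -6 + x
d(-29, -67)/((U*(-124))) = (-6 - 29)/((-71*(-124))) = -35/8804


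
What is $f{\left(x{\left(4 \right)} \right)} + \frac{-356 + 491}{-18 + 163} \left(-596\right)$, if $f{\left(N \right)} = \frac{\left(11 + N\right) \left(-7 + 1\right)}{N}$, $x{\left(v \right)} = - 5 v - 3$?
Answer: $- \frac{372204}{667} \approx -558.03$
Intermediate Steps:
$x{\left(v \right)} = -3 - 5 v$
$f{\left(N \right)} = \frac{-66 - 6 N}{N}$ ($f{\left(N \right)} = \frac{\left(11 + N\right) \left(-6\right)}{N} = \frac{-66 - 6 N}{N}$)
$f{\left(x{\left(4 \right)} \right)} + \frac{-356 + 491}{-18 + 163} \left(-596\right) = \left(-6 - \frac{66}{-3 - 20}\right) + \frac{-356 + 491}{-18 + 163} \left(-596\right) = \left(-6 - \frac{66}{-3 - 20}\right) + \frac{135}{145} \left(-596\right) = \left(-6 - \frac{66}{-23}\right) + 135 \cdot \frac{1}{145} \left(-596\right) = \left(-6 - - \frac{66}{23}\right) + \frac{27}{29} \left(-596\right) = \left(-6 + \frac{66}{23}\right) - \frac{16092}{29} = - \frac{72}{23} - \frac{16092}{29} = - \frac{372204}{667}$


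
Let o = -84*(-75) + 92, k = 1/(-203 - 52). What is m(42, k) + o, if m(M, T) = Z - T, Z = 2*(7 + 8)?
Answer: 1637611/255 ≈ 6422.0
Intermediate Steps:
Z = 30 (Z = 2*15 = 30)
k = -1/255 (k = 1/(-255) = -1/255 ≈ -0.0039216)
m(M, T) = 30 - T
o = 6392 (o = 6300 + 92 = 6392)
m(42, k) + o = (30 - 1*(-1/255)) + 6392 = (30 + 1/255) + 6392 = 7651/255 + 6392 = 1637611/255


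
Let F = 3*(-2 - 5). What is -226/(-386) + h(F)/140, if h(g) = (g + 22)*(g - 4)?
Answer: 2199/5404 ≈ 0.40692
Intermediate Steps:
F = -21 (F = 3*(-7) = -21)
h(g) = (-4 + g)*(22 + g) (h(g) = (22 + g)*(-4 + g) = (-4 + g)*(22 + g))
-226/(-386) + h(F)/140 = -226/(-386) + (-88 + (-21)² + 18*(-21))/140 = -226*(-1/386) + (-88 + 441 - 378)*(1/140) = 113/193 - 25*1/140 = 113/193 - 5/28 = 2199/5404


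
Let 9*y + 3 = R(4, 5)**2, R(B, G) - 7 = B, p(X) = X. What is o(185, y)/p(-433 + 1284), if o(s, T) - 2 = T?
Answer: 136/7659 ≈ 0.017757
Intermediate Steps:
R(B, G) = 7 + B
y = 118/9 (y = -1/3 + (7 + 4)**2/9 = -1/3 + (1/9)*11**2 = -1/3 + (1/9)*121 = -1/3 + 121/9 = 118/9 ≈ 13.111)
o(s, T) = 2 + T
o(185, y)/p(-433 + 1284) = (2 + 118/9)/(-433 + 1284) = (136/9)/851 = (136/9)*(1/851) = 136/7659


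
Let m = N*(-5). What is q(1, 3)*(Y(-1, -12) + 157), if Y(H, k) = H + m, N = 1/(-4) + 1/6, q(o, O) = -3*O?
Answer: -5631/4 ≈ -1407.8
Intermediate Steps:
N = -1/12 (N = 1*(-¼) + 1*(⅙) = -¼ + ⅙ = -1/12 ≈ -0.083333)
m = 5/12 (m = -1/12*(-5) = 5/12 ≈ 0.41667)
Y(H, k) = 5/12 + H (Y(H, k) = H + 5/12 = 5/12 + H)
q(1, 3)*(Y(-1, -12) + 157) = (-3*3)*((5/12 - 1) + 157) = -9*(-7/12 + 157) = -9*1877/12 = -5631/4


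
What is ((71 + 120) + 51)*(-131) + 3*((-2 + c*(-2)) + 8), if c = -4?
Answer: -31660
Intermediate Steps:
((71 + 120) + 51)*(-131) + 3*((-2 + c*(-2)) + 8) = ((71 + 120) + 51)*(-131) + 3*((-2 - 4*(-2)) + 8) = (191 + 51)*(-131) + 3*((-2 + 8) + 8) = 242*(-131) + 3*(6 + 8) = -31702 + 3*14 = -31702 + 42 = -31660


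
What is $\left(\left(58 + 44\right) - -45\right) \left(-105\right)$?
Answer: $-15435$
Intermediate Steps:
$\left(\left(58 + 44\right) - -45\right) \left(-105\right) = \left(102 + 45\right) \left(-105\right) = 147 \left(-105\right) = -15435$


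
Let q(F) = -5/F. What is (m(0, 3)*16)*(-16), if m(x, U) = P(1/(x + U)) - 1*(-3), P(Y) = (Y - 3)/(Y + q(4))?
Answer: -16640/11 ≈ -1512.7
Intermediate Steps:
P(Y) = (-3 + Y)/(-5/4 + Y) (P(Y) = (Y - 3)/(Y - 5/4) = (-3 + Y)/(Y - 5*1/4) = (-3 + Y)/(Y - 5/4) = (-3 + Y)/(-5/4 + Y))
m(x, U) = 3 + 4*(-3 + 1/(U + x))/(-5 + 4/(U + x)) (m(x, U) = 4*(-3 + 1/(x + U))/(-5 + 4/(x + U)) - 1*(-3) = 4*(-3 + 1/(U + x))/(-5 + 4/(U + x)) + 3 = 3 + 4*(-3 + 1/(U + x))/(-5 + 4/(U + x)))
(m(0, 3)*16)*(-16) = (((16 - 27*3 - 27*0)/(4 - 5*3 - 5*0))*16)*(-16) = (((16 - 81 + 0)/(4 - 15 + 0))*16)*(-16) = ((-65/(-11))*16)*(-16) = (-1/11*(-65)*16)*(-16) = ((65/11)*16)*(-16) = (1040/11)*(-16) = -16640/11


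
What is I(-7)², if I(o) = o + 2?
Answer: 25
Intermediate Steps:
I(o) = 2 + o
I(-7)² = (2 - 7)² = (-5)² = 25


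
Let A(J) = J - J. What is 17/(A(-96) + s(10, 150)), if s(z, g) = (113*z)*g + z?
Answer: 17/169510 ≈ 0.00010029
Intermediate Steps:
A(J) = 0
s(z, g) = z + 113*g*z (s(z, g) = 113*g*z + z = z + 113*g*z)
17/(A(-96) + s(10, 150)) = 17/(0 + 10*(1 + 113*150)) = 17/(0 + 10*(1 + 16950)) = 17/(0 + 10*16951) = 17/(0 + 169510) = 17/169510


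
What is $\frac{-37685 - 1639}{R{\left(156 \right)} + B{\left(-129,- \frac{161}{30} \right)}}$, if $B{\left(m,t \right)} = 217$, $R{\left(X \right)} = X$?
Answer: $- \frac{39324}{373} \approx -105.43$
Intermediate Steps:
$\frac{-37685 - 1639}{R{\left(156 \right)} + B{\left(-129,- \frac{161}{30} \right)}} = \frac{-37685 - 1639}{156 + 217} = - \frac{39324}{373}$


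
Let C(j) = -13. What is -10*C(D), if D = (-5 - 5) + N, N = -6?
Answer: 130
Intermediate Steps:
D = -16 (D = (-5 - 5) - 6 = -10 - 6 = -16)
-10*C(D) = -10*(-13) = 130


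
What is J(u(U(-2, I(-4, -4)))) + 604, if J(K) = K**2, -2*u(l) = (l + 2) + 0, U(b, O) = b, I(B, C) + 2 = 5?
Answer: 604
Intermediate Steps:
I(B, C) = 3 (I(B, C) = -2 + 5 = 3)
u(l) = -1 - l/2 (u(l) = -((l + 2) + 0)/2 = -((2 + l) + 0)/2 = -(2 + l)/2 = -1 - l/2)
J(u(U(-2, I(-4, -4)))) + 604 = (-1 - 1/2*(-2))**2 + 604 = (-1 + 1)**2 + 604 = 0**2 + 604 = 0 + 604 = 604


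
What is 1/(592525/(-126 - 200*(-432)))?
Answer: 86274/592525 ≈ 0.14560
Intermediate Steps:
1/(592525/(-126 - 200*(-432))) = 1/(592525/(-126 + 86400)) = 1/(592525/86274) = 86274/592525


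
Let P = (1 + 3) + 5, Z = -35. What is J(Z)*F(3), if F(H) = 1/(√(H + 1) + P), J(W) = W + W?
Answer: -70/11 ≈ -6.3636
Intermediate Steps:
J(W) = 2*W
P = 9 (P = 4 + 5 = 9)
F(H) = 1/(9 + √(1 + H)) (F(H) = 1/(√(H + 1) + 9) = 1/(√(1 + H) + 9) = 1/(9 + √(1 + H)))
J(Z)*F(3) = (2*(-35))/(9 + √(1 + 3)) = -70/(9 + √4) = -70/(9 + 2) = -70/11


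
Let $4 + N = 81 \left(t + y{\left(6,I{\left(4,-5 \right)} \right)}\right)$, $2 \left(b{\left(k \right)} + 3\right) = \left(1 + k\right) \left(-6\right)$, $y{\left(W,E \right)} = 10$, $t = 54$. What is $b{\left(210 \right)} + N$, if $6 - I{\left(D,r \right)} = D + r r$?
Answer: $4544$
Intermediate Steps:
$I{\left(D,r \right)} = 6 - D - r^{2}$ ($I{\left(D,r \right)} = 6 - \left(D + r r\right) = 6 - \left(D + r^{2}\right) = 6 - D - r^{2}$)
$b{\left(k \right)} = -6 - 3 k$ ($b{\left(k \right)} = -3 + \frac{\left(1 + k\right) \left(-6\right)}{2} = -3 + \frac{-6 - 6 k}{2} = -3 - \left(3 + 3 k\right) = -6 - 3 k$)
$N = 5180$ ($N = -4 + 81 \left(54 + 10\right) = -4 + 81 \cdot 64 = -4 + 5184 = 5180$)
$b{\left(210 \right)} + N = \left(-6 - 630\right) + 5180 = -636 + 5180 = 4544$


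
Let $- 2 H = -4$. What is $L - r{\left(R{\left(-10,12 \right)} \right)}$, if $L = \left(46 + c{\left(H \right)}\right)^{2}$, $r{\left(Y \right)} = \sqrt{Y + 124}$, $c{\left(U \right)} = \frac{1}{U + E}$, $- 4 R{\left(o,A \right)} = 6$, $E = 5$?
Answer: $\frac{104329}{49} - \frac{7 \sqrt{10}}{2} \approx 2118.1$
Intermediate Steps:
$R{\left(o,A \right)} = - \frac{3}{2}$ ($R{\left(o,A \right)} = \left(- \frac{1}{4}\right) 6 = - \frac{3}{2}$)
$H = 2$ ($H = \left(- \frac{1}{2}\right) \left(-4\right) = 2$)
$c{\left(U \right)} = \frac{1}{5 + U}$ ($c{\left(U \right)} = \frac{1}{U + 5} = \frac{1}{5 + U}$)
$r{\left(Y \right)} = \sqrt{124 + Y}$
$L = \frac{104329}{49}$ ($L = \left(46 + \frac{1}{5 + 2}\right)^{2} = \left(46 + \frac{1}{7}\right)^{2} = \left(\frac{323}{7}\right)^{2} = \frac{104329}{49} \approx 2129.2$)
$L - r{\left(R{\left(-10,12 \right)} \right)} = \frac{104329}{49} - \sqrt{124 - \frac{3}{2}} = \frac{104329}{49} - \sqrt{\frac{245}{2}} = \frac{104329}{49} - \frac{7 \sqrt{10}}{2}$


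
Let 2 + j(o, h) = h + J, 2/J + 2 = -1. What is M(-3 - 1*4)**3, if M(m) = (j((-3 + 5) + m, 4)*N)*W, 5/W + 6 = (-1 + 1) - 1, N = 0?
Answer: 0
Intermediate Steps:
J = -2/3 (J = 2/(-2 - 1) = 2/(-3) = 2*(-1/3) = -2/3 ≈ -0.66667)
j(o, h) = -8/3 + h (j(o, h) = -2 + (h - 2/3) = -2 + (-2/3 + h) = -8/3 + h)
W = -5/7 (W = 5/(-6 + ((-1 + 1) - 1)) = 5/(-6 + (0 - 1)) = 5/(-6 - 1) = 5/(-7) = 5*(-1/7) = -5/7 ≈ -0.71429)
M(m) = 0 (M(m) = ((-8/3 + 4)*0)*(-5/7) = ((4/3)*0)*(-5/7) = 0*(-5/7) = 0)
M(-3 - 1*4)**3 = 0**3 = 0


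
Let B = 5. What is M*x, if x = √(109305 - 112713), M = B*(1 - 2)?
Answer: -20*I*√213 ≈ -291.89*I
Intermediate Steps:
M = -5 (M = 5*(1 - 2) = 5*(-1) = -5)
x = 4*I*√213 (x = √(-3408) = 4*I*√213 ≈ 58.378*I)
M*x = -20*I*√213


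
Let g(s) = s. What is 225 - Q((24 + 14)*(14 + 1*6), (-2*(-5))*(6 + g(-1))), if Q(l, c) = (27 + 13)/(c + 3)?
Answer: 11885/53 ≈ 224.25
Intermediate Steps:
Q(l, c) = 40/(3 + c)
225 - Q((24 + 14)*(14 + 1*6), (-2*(-5))*(6 + g(-1))) = 225 - 40/(3 + (-2*(-5))*(6 - 1)) = 225 - 40/(3 + 10*5) = 225 - 40/(3 + 50) = 225 - 40/53 = 11885/53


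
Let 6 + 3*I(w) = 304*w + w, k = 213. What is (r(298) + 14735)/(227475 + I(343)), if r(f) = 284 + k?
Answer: 22848/393517 ≈ 0.058061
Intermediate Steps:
I(w) = -2 + 305*w/3 (I(w) = -2 + (304*w + w)/3 = -2 + (305*w)/3 = -2 + 305*w/3)
r(f) = 497 (r(f) = 284 + 213 = 497)
(r(298) + 14735)/(227475 + I(343)) = (497 + 14735)/(227475 + (-2 + (305/3)*343)) = 15232/(227475 + (-2 + 104615/3)) = 15232/(227475 + 104609/3) = 15232/(787034/3) = 15232*(3/787034) = 22848/393517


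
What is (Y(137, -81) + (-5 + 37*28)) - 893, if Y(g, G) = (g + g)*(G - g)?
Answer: -59594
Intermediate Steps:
Y(g, G) = 2*g*(G - g) (Y(g, G) = (2*g)*(G - g) = 2*g*(G - g))
(Y(137, -81) + (-5 + 37*28)) - 893 = (2*137*(-81 - 1*137) + (-5 + 37*28)) - 893 = (2*137*(-81 - 137) + (-5 + 1036)) - 893 = (2*137*(-218) + 1031) - 893 = (-59732 + 1031) - 893 = -58701 - 893 = -59594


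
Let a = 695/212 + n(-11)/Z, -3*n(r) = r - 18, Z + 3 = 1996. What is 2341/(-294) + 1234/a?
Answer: 450119148635/1223496582 ≈ 367.90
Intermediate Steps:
Z = 1993 (Z = -3 + 1996 = 1993)
n(r) = 6 - r/3 (n(r) = -(r - 18)/3 = -(-18 + r)/3 = 6 - r/3)
a = 4161553/1267548 (a = 695/212 + (6 - ⅓*(-11))/1993 = 695*(1/212) + (6 + 11/3)*(1/1993) = 695/212 + (29/3)*(1/1993) = 695/212 + 29/5979 = 4161553/1267548 ≈ 3.2832)
2341/(-294) + 1234/a = 2341/(-294) + 1234/(4161553/1267548) = 2341*(-1/294) + 1234*(1267548/4161553) = -2341/294 + 1564154232/4161553 = 450119148635/1223496582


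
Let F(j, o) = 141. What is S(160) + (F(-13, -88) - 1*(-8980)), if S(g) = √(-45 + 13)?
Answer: 9121 + 4*I*√2 ≈ 9121.0 + 5.6569*I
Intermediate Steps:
S(g) = 4*I*√2 (S(g) = √(-32) = 4*I*√2)
S(160) + (F(-13, -88) - 1*(-8980)) = 4*I*√2 + (141 - 1*(-8980)) = 4*I*√2 + (141 + 8980) = 4*I*√2 + 9121 = 9121 + 4*I*√2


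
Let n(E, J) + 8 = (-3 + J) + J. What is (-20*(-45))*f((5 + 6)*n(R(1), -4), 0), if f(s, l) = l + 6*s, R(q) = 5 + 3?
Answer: -1128600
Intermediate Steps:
R(q) = 8
n(E, J) = -11 + 2*J (n(E, J) = -8 + ((-3 + J) + J) = -8 + (-3 + 2*J) = -11 + 2*J)
(-20*(-45))*f((5 + 6)*n(R(1), -4), 0) = (-20*(-45))*(0 + 6*((5 + 6)*(-11 + 2*(-4)))) = 900*(0 + 6*(11*(-11 - 8))) = 900*(0 + 6*(11*(-19))) = 900*(0 + 6*(-209)) = 900*(0 - 1254) = 900*(-1254) = -1128600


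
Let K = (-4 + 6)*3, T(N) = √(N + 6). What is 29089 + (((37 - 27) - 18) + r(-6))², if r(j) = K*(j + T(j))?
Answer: 31025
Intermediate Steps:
T(N) = √(6 + N)
K = 6 (K = 2*3 = 6)
r(j) = 6*j + 6*√(6 + j) (r(j) = 6*(j + √(6 + j)) = 6*j + 6*√(6 + j))
29089 + (((37 - 27) - 18) + r(-6))² = 29089 + (((37 - 27) - 18) + (6*(-6) + 6*√(6 - 6)))² = 29089 + ((10 - 18) + (-36 + 6*√0))² = 29089 + (-8 + (-36 + 6*0))² = 29089 + (-8 + (-36 + 0))² = 29089 + (-8 - 36)² = 29089 + (-44)² = 29089 + 1936 = 31025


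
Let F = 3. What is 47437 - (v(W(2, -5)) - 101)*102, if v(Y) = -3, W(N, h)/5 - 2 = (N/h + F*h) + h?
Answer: 58045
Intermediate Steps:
W(N, h) = 10 + 20*h + 5*N/h (W(N, h) = 10 + 5*((N/h + 3*h) + h) = 10 + 5*((3*h + N/h) + h) = 10 + 5*(4*h + N/h) = 10 + (20*h + 5*N/h) = 10 + 20*h + 5*N/h)
47437 - (v(W(2, -5)) - 101)*102 = 47437 - (-3 - 101)*102 = 47437 - (-104)*102 = 47437 - 1*(-10608) = 47437 + 10608 = 58045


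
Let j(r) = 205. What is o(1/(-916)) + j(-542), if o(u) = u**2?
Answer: 172006481/839056 ≈ 205.00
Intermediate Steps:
o(1/(-916)) + j(-542) = (1/(-916))**2 + 205 = (-1/916)**2 + 205 = 1/839056 + 205 = 172006481/839056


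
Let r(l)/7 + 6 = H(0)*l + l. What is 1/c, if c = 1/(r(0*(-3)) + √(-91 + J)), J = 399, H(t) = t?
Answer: -42 + 2*√77 ≈ -24.450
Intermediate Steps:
r(l) = -42 + 7*l (r(l) = -42 + 7*(0*l + l) = -42 + 7*(0 + l) = -42 + 7*l)
c = 1/(-42 + 2*√77) (c = 1/((-42 + 7*(0*(-3))) + √(-91 + 399)) = 1/((-42 + 7*0) + √308) = 1/((-42 + 0) + 2*√77) = 1/(-42 + 2*√77) ≈ -0.040900)
1/c = 1/(-3/104 - √77/728)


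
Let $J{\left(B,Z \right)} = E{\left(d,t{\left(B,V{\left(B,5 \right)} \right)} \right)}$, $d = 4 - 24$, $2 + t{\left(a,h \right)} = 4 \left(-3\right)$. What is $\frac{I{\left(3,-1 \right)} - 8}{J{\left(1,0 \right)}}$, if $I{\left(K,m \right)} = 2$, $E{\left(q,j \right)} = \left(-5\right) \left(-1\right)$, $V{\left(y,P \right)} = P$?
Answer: $- \frac{6}{5} \approx -1.2$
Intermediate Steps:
$t{\left(a,h \right)} = -14$ ($t{\left(a,h \right)} = -2 + 4 \left(-3\right) = -2 - 12 = -14$)
$d = -20$ ($d = 4 - 24 = -20$)
$E{\left(q,j \right)} = 5$
$J{\left(B,Z \right)} = 5$
$\frac{I{\left(3,-1 \right)} - 8}{J{\left(1,0 \right)}} = \frac{2 - 8}{5} = \frac{1}{5} \left(-6\right) = - \frac{6}{5}$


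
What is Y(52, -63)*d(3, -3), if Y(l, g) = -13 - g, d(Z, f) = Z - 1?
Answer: 100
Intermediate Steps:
d(Z, f) = -1 + Z
Y(52, -63)*d(3, -3) = (-13 - 1*(-63))*(-1 + 3) = (-13 + 63)*2 = 50*2 = 100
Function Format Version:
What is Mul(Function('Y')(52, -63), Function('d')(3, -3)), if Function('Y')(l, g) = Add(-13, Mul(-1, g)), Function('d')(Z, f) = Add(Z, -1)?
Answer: 100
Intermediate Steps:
Function('d')(Z, f) = Add(-1, Z)
Mul(Function('Y')(52, -63), Function('d')(3, -3)) = Mul(Add(-13, Mul(-1, -63)), Add(-1, 3)) = Mul(Add(-13, 63), 2) = Mul(50, 2) = 100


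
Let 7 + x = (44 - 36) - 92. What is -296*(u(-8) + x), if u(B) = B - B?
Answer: 26936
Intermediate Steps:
u(B) = 0
x = -91 (x = -7 + ((44 - 36) - 92) = -7 + (8 - 92) = -7 - 84 = -91)
-296*(u(-8) + x) = -296*(0 - 91) = -296*(-91) = 26936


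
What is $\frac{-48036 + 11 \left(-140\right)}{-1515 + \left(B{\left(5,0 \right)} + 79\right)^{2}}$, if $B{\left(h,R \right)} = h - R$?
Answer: $- \frac{49576}{5541} \approx -8.9471$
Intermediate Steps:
$\frac{-48036 + 11 \left(-140\right)}{-1515 + \left(B{\left(5,0 \right)} + 79\right)^{2}} = \frac{-48036 + 11 \left(-140\right)}{-1515 + \left(\left(5 - 0\right) + 79\right)^{2}} = \frac{-48036 - 1540}{-1515 + \left(\left(5 + 0\right) + 79\right)^{2}} = - \frac{49576}{-1515 + \left(5 + 79\right)^{2}} = - \frac{49576}{-1515 + 84^{2}} = - \frac{49576}{-1515 + 7056} = - \frac{49576}{5541}$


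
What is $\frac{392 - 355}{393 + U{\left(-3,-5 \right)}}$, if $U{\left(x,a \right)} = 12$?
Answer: $\frac{37}{405} \approx 0.091358$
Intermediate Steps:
$\frac{392 - 355}{393 + U{\left(-3,-5 \right)}} = \frac{392 - 355}{393 + 12} = \frac{37}{405}$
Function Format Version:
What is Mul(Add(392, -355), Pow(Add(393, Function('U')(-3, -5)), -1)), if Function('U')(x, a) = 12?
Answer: Rational(37, 405) ≈ 0.091358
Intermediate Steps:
Mul(Add(392, -355), Pow(Add(393, Function('U')(-3, -5)), -1)) = Mul(Add(392, -355), Pow(Add(393, 12), -1)) = Mul(37, Pow(405, -1)) = Mul(37, Rational(1, 405)) = Rational(37, 405)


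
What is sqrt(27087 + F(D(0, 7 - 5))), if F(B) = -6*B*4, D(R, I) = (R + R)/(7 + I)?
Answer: sqrt(27087) ≈ 164.58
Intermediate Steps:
D(R, I) = 2*R/(7 + I) (D(R, I) = (2*R)/(7 + I) = 2*R/(7 + I))
F(B) = -24*B
sqrt(27087 + F(D(0, 7 - 5))) = sqrt(27087 - 48*0/(7 + (7 - 5))) = sqrt(27087 - 48*0/(7 + 2)) = sqrt(27087 - 48*0/9) = sqrt(27087 - 24*0) = sqrt(27087 + 0) = sqrt(27087)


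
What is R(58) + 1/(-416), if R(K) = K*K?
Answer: 1399423/416 ≈ 3364.0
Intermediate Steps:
R(K) = K²
R(58) + 1/(-416) = 58² + 1/(-416) = 3364 - 1/416 = 1399423/416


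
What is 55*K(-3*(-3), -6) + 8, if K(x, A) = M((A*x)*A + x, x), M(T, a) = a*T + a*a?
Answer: 169298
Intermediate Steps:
M(T, a) = a² + T*a (M(T, a) = T*a + a² = a² + T*a)
K(x, A) = x*(2*x + x*A²) (K(x, A) = x*(((A*x)*A + x) + x) = x*((x*A² + x) + x) = x*((x + x*A²) + x) = x*(2*x + x*A²))
55*K(-3*(-3), -6) + 8 = 55*((-3*(-3))²*(2 + (-6)²)) + 8 = 55*(9²*(2 + 36)) + 8 = 55*(81*38) + 8 = 55*3078 + 8 = 169290 + 8 = 169298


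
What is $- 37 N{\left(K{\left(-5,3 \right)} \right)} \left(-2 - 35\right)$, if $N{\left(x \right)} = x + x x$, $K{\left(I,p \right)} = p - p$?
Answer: $0$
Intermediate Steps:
$K{\left(I,p \right)} = 0$
$N{\left(x \right)} = x + x^{2}$
$- 37 N{\left(K{\left(-5,3 \right)} \right)} \left(-2 - 35\right) = - 37 \cdot 0 \left(1 + 0\right) \left(-2 - 35\right) = - 37 \cdot 0 \cdot 1 \left(-2 - 35\right) = \left(-37\right) 0 \left(-37\right) = 0 \left(-37\right) = 0$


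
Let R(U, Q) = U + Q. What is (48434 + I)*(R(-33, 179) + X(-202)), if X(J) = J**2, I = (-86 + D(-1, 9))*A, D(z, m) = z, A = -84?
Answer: 2282634900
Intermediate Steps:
I = 7308 (I = (-86 - 1)*(-84) = -87*(-84) = 7308)
R(U, Q) = Q + U
(48434 + I)*(R(-33, 179) + X(-202)) = (48434 + 7308)*((179 - 33) + (-202)**2) = 55742*(146 + 40804) = 55742*40950 = 2282634900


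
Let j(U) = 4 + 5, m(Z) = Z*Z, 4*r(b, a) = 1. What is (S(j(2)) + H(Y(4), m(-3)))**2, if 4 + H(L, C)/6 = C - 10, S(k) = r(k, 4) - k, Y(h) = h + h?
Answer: 24025/16 ≈ 1501.6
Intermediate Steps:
r(b, a) = 1/4 (r(b, a) = (1/4)*1 = 1/4)
Y(h) = 2*h
m(Z) = Z**2
j(U) = 9
S(k) = 1/4 - k
H(L, C) = -84 + 6*C (H(L, C) = -24 + 6*(C - 10) = -24 + 6*(-10 + C) = -24 + (-60 + 6*C) = -84 + 6*C)
(S(j(2)) + H(Y(4), m(-3)))**2 = ((1/4 - 1*9) + (-84 + 6*(-3)**2))**2 = ((1/4 - 9) + (-84 + 6*9))**2 = (-35/4 + (-84 + 54))**2 = (-35/4 - 30)**2 = (-155/4)**2 = 24025/16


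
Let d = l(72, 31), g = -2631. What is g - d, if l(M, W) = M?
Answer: -2703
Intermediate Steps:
d = 72
g - d = -2631 - 1*72 = -2631 - 72 = -2703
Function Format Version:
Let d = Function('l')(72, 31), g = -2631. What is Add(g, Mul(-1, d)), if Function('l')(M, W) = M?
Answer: -2703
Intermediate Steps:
d = 72
Add(g, Mul(-1, d)) = Add(-2631, Mul(-1, 72)) = Add(-2631, -72) = -2703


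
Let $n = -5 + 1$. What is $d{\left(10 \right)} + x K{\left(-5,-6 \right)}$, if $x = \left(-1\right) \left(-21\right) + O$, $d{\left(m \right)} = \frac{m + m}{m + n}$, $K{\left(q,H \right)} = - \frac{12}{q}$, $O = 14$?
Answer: $\frac{262}{3} \approx 87.333$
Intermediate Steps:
$n = -4$
$d{\left(m \right)} = \frac{2 m}{-4 + m}$ ($d{\left(m \right)} = \frac{m + m}{m - 4} = \frac{2 m}{-4 + m}$)
$x = 35$ ($x = \left(-1\right) \left(-21\right) + 14 = 21 + 14 = 35$)
$d{\left(10 \right)} + x K{\left(-5,-6 \right)} = 2 \cdot 10 \frac{1}{-4 + 10} + 35 \left(- \frac{12}{-5}\right) = 2 \cdot 10 \cdot \frac{1}{6} + 35 \left(\left(-12\right) \left(- \frac{1}{5}\right)\right) = 2 \cdot 10 \cdot \frac{1}{6} + 35 \cdot \frac{12}{5} = \frac{10}{3} + 84 = \frac{262}{3}$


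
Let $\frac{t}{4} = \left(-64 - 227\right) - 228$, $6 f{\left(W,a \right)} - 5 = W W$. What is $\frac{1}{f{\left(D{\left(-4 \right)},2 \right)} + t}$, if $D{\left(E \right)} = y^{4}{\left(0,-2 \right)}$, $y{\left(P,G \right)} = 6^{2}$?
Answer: $\frac{6}{2821109895005} \approx 2.1268 \cdot 10^{-12}$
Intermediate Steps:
$y{\left(P,G \right)} = 36$
$D{\left(E \right)} = 1679616$ ($D{\left(E \right)} = 36^{4} = 1679616$)
$f{\left(W,a \right)} = \frac{5}{6} + \frac{W^{2}}{6}$ ($f{\left(W,a \right)} = \frac{5}{6} + \frac{W W}{6} = \frac{5}{6} + \frac{W^{2}}{6}$)
$t = -2076$ ($t = 4 \left(\left(-64 - 227\right) - 228\right) = 4 \left(-291 - 228\right) = 4 \left(-519\right) = -2076$)
$\frac{1}{f{\left(D{\left(-4 \right)},2 \right)} + t} = \frac{1}{\left(\frac{5}{6} + \frac{1679616^{2}}{6}\right) - 2076} = \frac{1}{\left(\frac{5}{6} + \frac{1}{6} \cdot 2821109907456\right) - 2076} = \frac{1}{\left(\frac{5}{6} + 470184984576\right) - 2076} = \frac{1}{\frac{2821109907461}{6} - 2076} = \frac{1}{\frac{2821109895005}{6}} = \frac{6}{2821109895005}$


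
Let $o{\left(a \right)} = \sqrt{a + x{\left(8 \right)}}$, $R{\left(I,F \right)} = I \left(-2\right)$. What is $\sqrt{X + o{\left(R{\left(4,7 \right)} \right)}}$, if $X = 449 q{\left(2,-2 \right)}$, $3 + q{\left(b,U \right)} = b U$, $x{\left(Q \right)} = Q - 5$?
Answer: $\sqrt{-3143 + i \sqrt{5}} \approx 0.0199 + 56.062 i$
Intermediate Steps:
$R{\left(I,F \right)} = - 2 I$
$x{\left(Q \right)} = -5 + Q$
$o{\left(a \right)} = \sqrt{3 + a}$ ($o{\left(a \right)} = \sqrt{a + \left(-5 + 8\right)} = \sqrt{a + 3} = \sqrt{3 + a}$)
$q{\left(b,U \right)} = -3 + U b$ ($q{\left(b,U \right)} = -3 + b U = -3 + U b$)
$X = -3143$ ($X = 449 \left(-3 - 4\right) = 449 \left(-7\right) = -3143$)
$\sqrt{X + o{\left(R{\left(4,7 \right)} \right)}} = \sqrt{-3143 + \sqrt{3 - 8}} = \sqrt{-3143 + \sqrt{-5}} = \sqrt{-3143 + i \sqrt{5}}$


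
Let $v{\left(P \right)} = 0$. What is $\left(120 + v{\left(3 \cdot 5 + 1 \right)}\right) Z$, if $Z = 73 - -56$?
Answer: $15480$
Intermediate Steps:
$Z = 129$ ($Z = 73 + 56 = 129$)
$\left(120 + v{\left(3 \cdot 5 + 1 \right)}\right) Z = \left(120 + 0\right) 129 = 120 \cdot 129 = 15480$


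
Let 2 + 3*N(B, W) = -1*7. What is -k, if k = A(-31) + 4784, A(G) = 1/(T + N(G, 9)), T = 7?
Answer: -19137/4 ≈ -4784.3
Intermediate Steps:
N(B, W) = -3 (N(B, W) = -⅔ + (-1*7)/3 = -⅔ + (⅓)*(-7) = -⅔ - 7/3 = -3)
A(G) = ¼ (A(G) = 1/(7 - 3) = 1/4 = ¼)
k = 19137/4 (k = ¼ + 4784 = 19137/4 ≈ 4784.3)
-k = -1*19137/4 = -19137/4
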